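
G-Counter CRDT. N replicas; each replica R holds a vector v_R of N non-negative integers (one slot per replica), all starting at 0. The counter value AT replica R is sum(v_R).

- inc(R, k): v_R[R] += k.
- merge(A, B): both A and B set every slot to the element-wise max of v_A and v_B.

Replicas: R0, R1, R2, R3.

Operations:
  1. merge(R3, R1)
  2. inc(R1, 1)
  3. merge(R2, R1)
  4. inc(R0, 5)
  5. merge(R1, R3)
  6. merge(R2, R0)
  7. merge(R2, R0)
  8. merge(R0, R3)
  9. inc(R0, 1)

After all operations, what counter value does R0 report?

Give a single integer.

Answer: 7

Derivation:
Op 1: merge R3<->R1 -> R3=(0,0,0,0) R1=(0,0,0,0)
Op 2: inc R1 by 1 -> R1=(0,1,0,0) value=1
Op 3: merge R2<->R1 -> R2=(0,1,0,0) R1=(0,1,0,0)
Op 4: inc R0 by 5 -> R0=(5,0,0,0) value=5
Op 5: merge R1<->R3 -> R1=(0,1,0,0) R3=(0,1,0,0)
Op 6: merge R2<->R0 -> R2=(5,1,0,0) R0=(5,1,0,0)
Op 7: merge R2<->R0 -> R2=(5,1,0,0) R0=(5,1,0,0)
Op 8: merge R0<->R3 -> R0=(5,1,0,0) R3=(5,1,0,0)
Op 9: inc R0 by 1 -> R0=(6,1,0,0) value=7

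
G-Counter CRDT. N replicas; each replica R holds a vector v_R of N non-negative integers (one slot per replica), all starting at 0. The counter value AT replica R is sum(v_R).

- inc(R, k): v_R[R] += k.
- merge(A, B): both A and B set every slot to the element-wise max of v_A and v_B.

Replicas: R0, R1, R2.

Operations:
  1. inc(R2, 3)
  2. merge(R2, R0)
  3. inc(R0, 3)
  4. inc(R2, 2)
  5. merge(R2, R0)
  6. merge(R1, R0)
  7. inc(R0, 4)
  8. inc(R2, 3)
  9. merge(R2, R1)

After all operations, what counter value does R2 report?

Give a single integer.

Answer: 11

Derivation:
Op 1: inc R2 by 3 -> R2=(0,0,3) value=3
Op 2: merge R2<->R0 -> R2=(0,0,3) R0=(0,0,3)
Op 3: inc R0 by 3 -> R0=(3,0,3) value=6
Op 4: inc R2 by 2 -> R2=(0,0,5) value=5
Op 5: merge R2<->R0 -> R2=(3,0,5) R0=(3,0,5)
Op 6: merge R1<->R0 -> R1=(3,0,5) R0=(3,0,5)
Op 7: inc R0 by 4 -> R0=(7,0,5) value=12
Op 8: inc R2 by 3 -> R2=(3,0,8) value=11
Op 9: merge R2<->R1 -> R2=(3,0,8) R1=(3,0,8)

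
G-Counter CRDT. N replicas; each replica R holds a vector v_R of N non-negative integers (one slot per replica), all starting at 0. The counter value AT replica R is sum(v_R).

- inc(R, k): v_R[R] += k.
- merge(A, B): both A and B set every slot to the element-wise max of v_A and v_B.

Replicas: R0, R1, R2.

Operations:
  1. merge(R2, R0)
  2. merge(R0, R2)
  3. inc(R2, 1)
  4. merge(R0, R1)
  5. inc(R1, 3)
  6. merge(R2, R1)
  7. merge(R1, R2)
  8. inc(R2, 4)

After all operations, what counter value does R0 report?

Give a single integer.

Op 1: merge R2<->R0 -> R2=(0,0,0) R0=(0,0,0)
Op 2: merge R0<->R2 -> R0=(0,0,0) R2=(0,0,0)
Op 3: inc R2 by 1 -> R2=(0,0,1) value=1
Op 4: merge R0<->R1 -> R0=(0,0,0) R1=(0,0,0)
Op 5: inc R1 by 3 -> R1=(0,3,0) value=3
Op 6: merge R2<->R1 -> R2=(0,3,1) R1=(0,3,1)
Op 7: merge R1<->R2 -> R1=(0,3,1) R2=(0,3,1)
Op 8: inc R2 by 4 -> R2=(0,3,5) value=8

Answer: 0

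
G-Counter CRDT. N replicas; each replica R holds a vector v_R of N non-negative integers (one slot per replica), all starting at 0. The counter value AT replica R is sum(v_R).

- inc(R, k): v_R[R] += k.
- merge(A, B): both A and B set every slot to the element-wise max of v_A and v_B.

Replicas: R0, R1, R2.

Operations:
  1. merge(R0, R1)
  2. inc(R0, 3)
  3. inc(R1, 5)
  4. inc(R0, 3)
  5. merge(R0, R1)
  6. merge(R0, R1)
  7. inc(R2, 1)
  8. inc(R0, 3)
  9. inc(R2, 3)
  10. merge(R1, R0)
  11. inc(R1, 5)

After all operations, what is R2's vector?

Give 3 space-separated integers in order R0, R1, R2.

Op 1: merge R0<->R1 -> R0=(0,0,0) R1=(0,0,0)
Op 2: inc R0 by 3 -> R0=(3,0,0) value=3
Op 3: inc R1 by 5 -> R1=(0,5,0) value=5
Op 4: inc R0 by 3 -> R0=(6,0,0) value=6
Op 5: merge R0<->R1 -> R0=(6,5,0) R1=(6,5,0)
Op 6: merge R0<->R1 -> R0=(6,5,0) R1=(6,5,0)
Op 7: inc R2 by 1 -> R2=(0,0,1) value=1
Op 8: inc R0 by 3 -> R0=(9,5,0) value=14
Op 9: inc R2 by 3 -> R2=(0,0,4) value=4
Op 10: merge R1<->R0 -> R1=(9,5,0) R0=(9,5,0)
Op 11: inc R1 by 5 -> R1=(9,10,0) value=19

Answer: 0 0 4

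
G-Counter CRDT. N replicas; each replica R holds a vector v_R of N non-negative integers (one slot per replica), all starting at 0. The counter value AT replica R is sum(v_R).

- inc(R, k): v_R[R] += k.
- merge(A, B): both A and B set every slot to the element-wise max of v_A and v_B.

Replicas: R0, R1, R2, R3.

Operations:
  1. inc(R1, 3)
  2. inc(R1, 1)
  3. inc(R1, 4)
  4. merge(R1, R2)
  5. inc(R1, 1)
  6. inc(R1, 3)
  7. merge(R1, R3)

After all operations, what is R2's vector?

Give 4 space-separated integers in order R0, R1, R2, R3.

Answer: 0 8 0 0

Derivation:
Op 1: inc R1 by 3 -> R1=(0,3,0,0) value=3
Op 2: inc R1 by 1 -> R1=(0,4,0,0) value=4
Op 3: inc R1 by 4 -> R1=(0,8,0,0) value=8
Op 4: merge R1<->R2 -> R1=(0,8,0,0) R2=(0,8,0,0)
Op 5: inc R1 by 1 -> R1=(0,9,0,0) value=9
Op 6: inc R1 by 3 -> R1=(0,12,0,0) value=12
Op 7: merge R1<->R3 -> R1=(0,12,0,0) R3=(0,12,0,0)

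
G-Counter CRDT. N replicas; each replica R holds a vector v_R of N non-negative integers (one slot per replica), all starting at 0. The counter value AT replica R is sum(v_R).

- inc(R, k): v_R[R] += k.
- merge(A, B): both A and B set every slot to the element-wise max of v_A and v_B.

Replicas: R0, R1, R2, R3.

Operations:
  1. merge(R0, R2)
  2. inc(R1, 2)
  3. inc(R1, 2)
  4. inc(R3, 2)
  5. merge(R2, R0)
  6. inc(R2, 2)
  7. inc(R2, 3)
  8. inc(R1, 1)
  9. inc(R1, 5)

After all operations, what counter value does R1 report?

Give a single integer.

Answer: 10

Derivation:
Op 1: merge R0<->R2 -> R0=(0,0,0,0) R2=(0,0,0,0)
Op 2: inc R1 by 2 -> R1=(0,2,0,0) value=2
Op 3: inc R1 by 2 -> R1=(0,4,0,0) value=4
Op 4: inc R3 by 2 -> R3=(0,0,0,2) value=2
Op 5: merge R2<->R0 -> R2=(0,0,0,0) R0=(0,0,0,0)
Op 6: inc R2 by 2 -> R2=(0,0,2,0) value=2
Op 7: inc R2 by 3 -> R2=(0,0,5,0) value=5
Op 8: inc R1 by 1 -> R1=(0,5,0,0) value=5
Op 9: inc R1 by 5 -> R1=(0,10,0,0) value=10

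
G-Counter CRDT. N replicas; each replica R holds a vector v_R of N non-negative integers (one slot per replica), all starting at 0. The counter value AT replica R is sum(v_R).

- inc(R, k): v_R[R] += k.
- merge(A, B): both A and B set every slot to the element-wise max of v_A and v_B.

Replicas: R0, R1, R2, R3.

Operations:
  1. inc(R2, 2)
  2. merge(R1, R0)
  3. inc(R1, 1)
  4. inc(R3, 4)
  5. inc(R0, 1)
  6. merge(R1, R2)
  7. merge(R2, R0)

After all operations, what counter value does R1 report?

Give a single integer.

Op 1: inc R2 by 2 -> R2=(0,0,2,0) value=2
Op 2: merge R1<->R0 -> R1=(0,0,0,0) R0=(0,0,0,0)
Op 3: inc R1 by 1 -> R1=(0,1,0,0) value=1
Op 4: inc R3 by 4 -> R3=(0,0,0,4) value=4
Op 5: inc R0 by 1 -> R0=(1,0,0,0) value=1
Op 6: merge R1<->R2 -> R1=(0,1,2,0) R2=(0,1,2,0)
Op 7: merge R2<->R0 -> R2=(1,1,2,0) R0=(1,1,2,0)

Answer: 3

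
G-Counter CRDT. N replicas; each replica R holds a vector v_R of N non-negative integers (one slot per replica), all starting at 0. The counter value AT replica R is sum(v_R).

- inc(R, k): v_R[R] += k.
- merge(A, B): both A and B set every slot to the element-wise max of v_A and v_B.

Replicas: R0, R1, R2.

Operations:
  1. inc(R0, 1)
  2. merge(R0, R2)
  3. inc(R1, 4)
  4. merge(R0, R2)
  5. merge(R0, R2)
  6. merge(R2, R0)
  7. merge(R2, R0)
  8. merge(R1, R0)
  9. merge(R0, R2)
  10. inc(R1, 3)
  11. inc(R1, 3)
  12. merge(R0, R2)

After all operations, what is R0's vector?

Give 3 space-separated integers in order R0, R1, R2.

Op 1: inc R0 by 1 -> R0=(1,0,0) value=1
Op 2: merge R0<->R2 -> R0=(1,0,0) R2=(1,0,0)
Op 3: inc R1 by 4 -> R1=(0,4,0) value=4
Op 4: merge R0<->R2 -> R0=(1,0,0) R2=(1,0,0)
Op 5: merge R0<->R2 -> R0=(1,0,0) R2=(1,0,0)
Op 6: merge R2<->R0 -> R2=(1,0,0) R0=(1,0,0)
Op 7: merge R2<->R0 -> R2=(1,0,0) R0=(1,0,0)
Op 8: merge R1<->R0 -> R1=(1,4,0) R0=(1,4,0)
Op 9: merge R0<->R2 -> R0=(1,4,0) R2=(1,4,0)
Op 10: inc R1 by 3 -> R1=(1,7,0) value=8
Op 11: inc R1 by 3 -> R1=(1,10,0) value=11
Op 12: merge R0<->R2 -> R0=(1,4,0) R2=(1,4,0)

Answer: 1 4 0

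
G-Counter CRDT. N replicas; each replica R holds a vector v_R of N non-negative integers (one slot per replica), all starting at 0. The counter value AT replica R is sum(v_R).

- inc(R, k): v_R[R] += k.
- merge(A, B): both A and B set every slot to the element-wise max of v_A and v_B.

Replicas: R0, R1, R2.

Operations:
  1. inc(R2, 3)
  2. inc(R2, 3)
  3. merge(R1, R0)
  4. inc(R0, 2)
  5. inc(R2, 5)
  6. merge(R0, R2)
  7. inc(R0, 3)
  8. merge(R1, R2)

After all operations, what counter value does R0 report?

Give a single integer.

Answer: 16

Derivation:
Op 1: inc R2 by 3 -> R2=(0,0,3) value=3
Op 2: inc R2 by 3 -> R2=(0,0,6) value=6
Op 3: merge R1<->R0 -> R1=(0,0,0) R0=(0,0,0)
Op 4: inc R0 by 2 -> R0=(2,0,0) value=2
Op 5: inc R2 by 5 -> R2=(0,0,11) value=11
Op 6: merge R0<->R2 -> R0=(2,0,11) R2=(2,0,11)
Op 7: inc R0 by 3 -> R0=(5,0,11) value=16
Op 8: merge R1<->R2 -> R1=(2,0,11) R2=(2,0,11)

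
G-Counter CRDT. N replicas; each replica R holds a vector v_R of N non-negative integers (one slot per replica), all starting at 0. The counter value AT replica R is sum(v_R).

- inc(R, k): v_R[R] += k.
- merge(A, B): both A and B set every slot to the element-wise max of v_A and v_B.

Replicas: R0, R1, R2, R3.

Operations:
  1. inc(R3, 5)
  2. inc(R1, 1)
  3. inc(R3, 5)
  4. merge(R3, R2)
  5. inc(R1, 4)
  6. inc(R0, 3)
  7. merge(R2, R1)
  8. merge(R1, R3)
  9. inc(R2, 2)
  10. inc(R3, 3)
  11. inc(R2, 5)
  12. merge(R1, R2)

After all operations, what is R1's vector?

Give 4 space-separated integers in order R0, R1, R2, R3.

Answer: 0 5 7 10

Derivation:
Op 1: inc R3 by 5 -> R3=(0,0,0,5) value=5
Op 2: inc R1 by 1 -> R1=(0,1,0,0) value=1
Op 3: inc R3 by 5 -> R3=(0,0,0,10) value=10
Op 4: merge R3<->R2 -> R3=(0,0,0,10) R2=(0,0,0,10)
Op 5: inc R1 by 4 -> R1=(0,5,0,0) value=5
Op 6: inc R0 by 3 -> R0=(3,0,0,0) value=3
Op 7: merge R2<->R1 -> R2=(0,5,0,10) R1=(0,5,0,10)
Op 8: merge R1<->R3 -> R1=(0,5,0,10) R3=(0,5,0,10)
Op 9: inc R2 by 2 -> R2=(0,5,2,10) value=17
Op 10: inc R3 by 3 -> R3=(0,5,0,13) value=18
Op 11: inc R2 by 5 -> R2=(0,5,7,10) value=22
Op 12: merge R1<->R2 -> R1=(0,5,7,10) R2=(0,5,7,10)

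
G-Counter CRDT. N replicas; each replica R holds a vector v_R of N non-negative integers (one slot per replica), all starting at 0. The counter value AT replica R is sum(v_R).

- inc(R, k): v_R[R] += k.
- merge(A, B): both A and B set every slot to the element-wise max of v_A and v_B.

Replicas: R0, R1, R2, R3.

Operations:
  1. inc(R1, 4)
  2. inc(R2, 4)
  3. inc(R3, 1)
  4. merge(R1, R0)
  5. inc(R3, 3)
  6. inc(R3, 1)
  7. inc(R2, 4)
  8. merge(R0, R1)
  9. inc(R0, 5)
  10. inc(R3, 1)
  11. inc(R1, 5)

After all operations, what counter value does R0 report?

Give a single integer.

Answer: 9

Derivation:
Op 1: inc R1 by 4 -> R1=(0,4,0,0) value=4
Op 2: inc R2 by 4 -> R2=(0,0,4,0) value=4
Op 3: inc R3 by 1 -> R3=(0,0,0,1) value=1
Op 4: merge R1<->R0 -> R1=(0,4,0,0) R0=(0,4,0,0)
Op 5: inc R3 by 3 -> R3=(0,0,0,4) value=4
Op 6: inc R3 by 1 -> R3=(0,0,0,5) value=5
Op 7: inc R2 by 4 -> R2=(0,0,8,0) value=8
Op 8: merge R0<->R1 -> R0=(0,4,0,0) R1=(0,4,0,0)
Op 9: inc R0 by 5 -> R0=(5,4,0,0) value=9
Op 10: inc R3 by 1 -> R3=(0,0,0,6) value=6
Op 11: inc R1 by 5 -> R1=(0,9,0,0) value=9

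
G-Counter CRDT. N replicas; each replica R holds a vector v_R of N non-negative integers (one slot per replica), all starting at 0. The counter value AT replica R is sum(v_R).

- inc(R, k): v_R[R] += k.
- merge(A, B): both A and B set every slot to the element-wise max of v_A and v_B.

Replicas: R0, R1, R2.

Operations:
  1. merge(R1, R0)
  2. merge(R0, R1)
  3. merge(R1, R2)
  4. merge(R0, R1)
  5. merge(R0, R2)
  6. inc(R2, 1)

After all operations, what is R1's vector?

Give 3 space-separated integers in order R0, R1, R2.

Op 1: merge R1<->R0 -> R1=(0,0,0) R0=(0,0,0)
Op 2: merge R0<->R1 -> R0=(0,0,0) R1=(0,0,0)
Op 3: merge R1<->R2 -> R1=(0,0,0) R2=(0,0,0)
Op 4: merge R0<->R1 -> R0=(0,0,0) R1=(0,0,0)
Op 5: merge R0<->R2 -> R0=(0,0,0) R2=(0,0,0)
Op 6: inc R2 by 1 -> R2=(0,0,1) value=1

Answer: 0 0 0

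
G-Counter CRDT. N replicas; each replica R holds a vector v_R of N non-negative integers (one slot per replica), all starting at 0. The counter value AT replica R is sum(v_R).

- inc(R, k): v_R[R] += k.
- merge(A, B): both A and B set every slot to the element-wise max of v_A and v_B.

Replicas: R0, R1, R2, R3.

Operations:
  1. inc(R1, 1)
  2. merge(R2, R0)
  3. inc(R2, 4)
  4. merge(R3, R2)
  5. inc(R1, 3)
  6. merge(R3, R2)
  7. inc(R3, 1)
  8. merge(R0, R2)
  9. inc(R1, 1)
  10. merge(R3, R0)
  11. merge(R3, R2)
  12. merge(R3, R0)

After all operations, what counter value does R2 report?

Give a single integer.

Op 1: inc R1 by 1 -> R1=(0,1,0,0) value=1
Op 2: merge R2<->R0 -> R2=(0,0,0,0) R0=(0,0,0,0)
Op 3: inc R2 by 4 -> R2=(0,0,4,0) value=4
Op 4: merge R3<->R2 -> R3=(0,0,4,0) R2=(0,0,4,0)
Op 5: inc R1 by 3 -> R1=(0,4,0,0) value=4
Op 6: merge R3<->R2 -> R3=(0,0,4,0) R2=(0,0,4,0)
Op 7: inc R3 by 1 -> R3=(0,0,4,1) value=5
Op 8: merge R0<->R2 -> R0=(0,0,4,0) R2=(0,0,4,0)
Op 9: inc R1 by 1 -> R1=(0,5,0,0) value=5
Op 10: merge R3<->R0 -> R3=(0,0,4,1) R0=(0,0,4,1)
Op 11: merge R3<->R2 -> R3=(0,0,4,1) R2=(0,0,4,1)
Op 12: merge R3<->R0 -> R3=(0,0,4,1) R0=(0,0,4,1)

Answer: 5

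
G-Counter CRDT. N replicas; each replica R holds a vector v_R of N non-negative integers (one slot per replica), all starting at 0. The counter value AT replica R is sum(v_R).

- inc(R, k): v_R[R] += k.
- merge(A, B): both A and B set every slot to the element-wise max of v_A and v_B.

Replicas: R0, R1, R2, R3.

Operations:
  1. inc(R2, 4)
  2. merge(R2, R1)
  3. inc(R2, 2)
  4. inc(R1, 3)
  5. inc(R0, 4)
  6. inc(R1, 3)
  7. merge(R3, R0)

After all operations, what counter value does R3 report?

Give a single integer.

Op 1: inc R2 by 4 -> R2=(0,0,4,0) value=4
Op 2: merge R2<->R1 -> R2=(0,0,4,0) R1=(0,0,4,0)
Op 3: inc R2 by 2 -> R2=(0,0,6,0) value=6
Op 4: inc R1 by 3 -> R1=(0,3,4,0) value=7
Op 5: inc R0 by 4 -> R0=(4,0,0,0) value=4
Op 6: inc R1 by 3 -> R1=(0,6,4,0) value=10
Op 7: merge R3<->R0 -> R3=(4,0,0,0) R0=(4,0,0,0)

Answer: 4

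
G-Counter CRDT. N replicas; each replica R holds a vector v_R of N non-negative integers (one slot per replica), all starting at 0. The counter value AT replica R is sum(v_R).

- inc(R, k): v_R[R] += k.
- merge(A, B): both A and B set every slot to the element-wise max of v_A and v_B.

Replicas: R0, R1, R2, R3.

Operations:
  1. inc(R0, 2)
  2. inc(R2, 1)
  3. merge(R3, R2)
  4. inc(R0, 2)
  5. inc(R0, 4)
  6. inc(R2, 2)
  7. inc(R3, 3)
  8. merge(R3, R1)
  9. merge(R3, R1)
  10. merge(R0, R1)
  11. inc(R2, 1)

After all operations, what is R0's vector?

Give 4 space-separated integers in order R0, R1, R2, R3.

Answer: 8 0 1 3

Derivation:
Op 1: inc R0 by 2 -> R0=(2,0,0,0) value=2
Op 2: inc R2 by 1 -> R2=(0,0,1,0) value=1
Op 3: merge R3<->R2 -> R3=(0,0,1,0) R2=(0,0,1,0)
Op 4: inc R0 by 2 -> R0=(4,0,0,0) value=4
Op 5: inc R0 by 4 -> R0=(8,0,0,0) value=8
Op 6: inc R2 by 2 -> R2=(0,0,3,0) value=3
Op 7: inc R3 by 3 -> R3=(0,0,1,3) value=4
Op 8: merge R3<->R1 -> R3=(0,0,1,3) R1=(0,0,1,3)
Op 9: merge R3<->R1 -> R3=(0,0,1,3) R1=(0,0,1,3)
Op 10: merge R0<->R1 -> R0=(8,0,1,3) R1=(8,0,1,3)
Op 11: inc R2 by 1 -> R2=(0,0,4,0) value=4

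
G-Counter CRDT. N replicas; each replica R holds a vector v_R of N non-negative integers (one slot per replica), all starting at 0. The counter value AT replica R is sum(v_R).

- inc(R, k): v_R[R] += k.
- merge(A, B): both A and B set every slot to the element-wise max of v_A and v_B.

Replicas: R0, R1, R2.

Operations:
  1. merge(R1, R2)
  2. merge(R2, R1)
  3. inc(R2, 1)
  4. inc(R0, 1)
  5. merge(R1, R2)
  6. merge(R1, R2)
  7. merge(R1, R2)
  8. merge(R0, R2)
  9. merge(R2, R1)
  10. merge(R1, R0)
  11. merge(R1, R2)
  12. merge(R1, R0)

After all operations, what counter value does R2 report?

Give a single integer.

Answer: 2

Derivation:
Op 1: merge R1<->R2 -> R1=(0,0,0) R2=(0,0,0)
Op 2: merge R2<->R1 -> R2=(0,0,0) R1=(0,0,0)
Op 3: inc R2 by 1 -> R2=(0,0,1) value=1
Op 4: inc R0 by 1 -> R0=(1,0,0) value=1
Op 5: merge R1<->R2 -> R1=(0,0,1) R2=(0,0,1)
Op 6: merge R1<->R2 -> R1=(0,0,1) R2=(0,0,1)
Op 7: merge R1<->R2 -> R1=(0,0,1) R2=(0,0,1)
Op 8: merge R0<->R2 -> R0=(1,0,1) R2=(1,0,1)
Op 9: merge R2<->R1 -> R2=(1,0,1) R1=(1,0,1)
Op 10: merge R1<->R0 -> R1=(1,0,1) R0=(1,0,1)
Op 11: merge R1<->R2 -> R1=(1,0,1) R2=(1,0,1)
Op 12: merge R1<->R0 -> R1=(1,0,1) R0=(1,0,1)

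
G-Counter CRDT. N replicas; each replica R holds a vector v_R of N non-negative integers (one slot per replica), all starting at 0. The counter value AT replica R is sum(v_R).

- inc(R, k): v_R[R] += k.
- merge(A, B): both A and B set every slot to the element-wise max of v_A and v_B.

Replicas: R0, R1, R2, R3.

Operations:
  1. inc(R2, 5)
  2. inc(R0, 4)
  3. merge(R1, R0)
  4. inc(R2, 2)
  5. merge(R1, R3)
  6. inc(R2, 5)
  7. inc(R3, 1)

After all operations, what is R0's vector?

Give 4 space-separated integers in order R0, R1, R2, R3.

Op 1: inc R2 by 5 -> R2=(0,0,5,0) value=5
Op 2: inc R0 by 4 -> R0=(4,0,0,0) value=4
Op 3: merge R1<->R0 -> R1=(4,0,0,0) R0=(4,0,0,0)
Op 4: inc R2 by 2 -> R2=(0,0,7,0) value=7
Op 5: merge R1<->R3 -> R1=(4,0,0,0) R3=(4,0,0,0)
Op 6: inc R2 by 5 -> R2=(0,0,12,0) value=12
Op 7: inc R3 by 1 -> R3=(4,0,0,1) value=5

Answer: 4 0 0 0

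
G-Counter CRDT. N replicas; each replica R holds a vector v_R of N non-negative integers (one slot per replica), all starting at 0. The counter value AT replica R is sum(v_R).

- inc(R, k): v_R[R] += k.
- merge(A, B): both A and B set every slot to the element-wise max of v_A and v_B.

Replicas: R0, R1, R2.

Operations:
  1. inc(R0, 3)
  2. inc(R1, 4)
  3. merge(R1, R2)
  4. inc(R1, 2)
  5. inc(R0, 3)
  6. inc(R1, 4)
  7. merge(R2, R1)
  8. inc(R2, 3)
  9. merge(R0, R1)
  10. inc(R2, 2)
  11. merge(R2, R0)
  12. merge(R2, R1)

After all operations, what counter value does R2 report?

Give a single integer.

Op 1: inc R0 by 3 -> R0=(3,0,0) value=3
Op 2: inc R1 by 4 -> R1=(0,4,0) value=4
Op 3: merge R1<->R2 -> R1=(0,4,0) R2=(0,4,0)
Op 4: inc R1 by 2 -> R1=(0,6,0) value=6
Op 5: inc R0 by 3 -> R0=(6,0,0) value=6
Op 6: inc R1 by 4 -> R1=(0,10,0) value=10
Op 7: merge R2<->R1 -> R2=(0,10,0) R1=(0,10,0)
Op 8: inc R2 by 3 -> R2=(0,10,3) value=13
Op 9: merge R0<->R1 -> R0=(6,10,0) R1=(6,10,0)
Op 10: inc R2 by 2 -> R2=(0,10,5) value=15
Op 11: merge R2<->R0 -> R2=(6,10,5) R0=(6,10,5)
Op 12: merge R2<->R1 -> R2=(6,10,5) R1=(6,10,5)

Answer: 21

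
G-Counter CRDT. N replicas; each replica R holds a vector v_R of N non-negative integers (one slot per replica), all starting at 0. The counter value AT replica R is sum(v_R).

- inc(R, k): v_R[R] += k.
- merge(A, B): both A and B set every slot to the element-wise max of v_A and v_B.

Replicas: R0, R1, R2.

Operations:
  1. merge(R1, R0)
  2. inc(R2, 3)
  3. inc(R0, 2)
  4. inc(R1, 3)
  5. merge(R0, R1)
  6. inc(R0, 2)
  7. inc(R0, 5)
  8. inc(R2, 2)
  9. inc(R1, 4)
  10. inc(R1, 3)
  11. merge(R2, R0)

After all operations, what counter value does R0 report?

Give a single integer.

Op 1: merge R1<->R0 -> R1=(0,0,0) R0=(0,0,0)
Op 2: inc R2 by 3 -> R2=(0,0,3) value=3
Op 3: inc R0 by 2 -> R0=(2,0,0) value=2
Op 4: inc R1 by 3 -> R1=(0,3,0) value=3
Op 5: merge R0<->R1 -> R0=(2,3,0) R1=(2,3,0)
Op 6: inc R0 by 2 -> R0=(4,3,0) value=7
Op 7: inc R0 by 5 -> R0=(9,3,0) value=12
Op 8: inc R2 by 2 -> R2=(0,0,5) value=5
Op 9: inc R1 by 4 -> R1=(2,7,0) value=9
Op 10: inc R1 by 3 -> R1=(2,10,0) value=12
Op 11: merge R2<->R0 -> R2=(9,3,5) R0=(9,3,5)

Answer: 17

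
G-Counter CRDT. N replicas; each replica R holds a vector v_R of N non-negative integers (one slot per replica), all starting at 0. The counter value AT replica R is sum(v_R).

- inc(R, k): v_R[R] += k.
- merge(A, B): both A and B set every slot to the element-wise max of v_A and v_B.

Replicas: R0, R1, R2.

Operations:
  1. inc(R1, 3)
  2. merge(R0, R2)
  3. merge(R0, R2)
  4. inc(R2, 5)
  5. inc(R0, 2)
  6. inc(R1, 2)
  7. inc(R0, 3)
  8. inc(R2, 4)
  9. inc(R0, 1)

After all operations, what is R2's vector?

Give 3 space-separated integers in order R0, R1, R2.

Answer: 0 0 9

Derivation:
Op 1: inc R1 by 3 -> R1=(0,3,0) value=3
Op 2: merge R0<->R2 -> R0=(0,0,0) R2=(0,0,0)
Op 3: merge R0<->R2 -> R0=(0,0,0) R2=(0,0,0)
Op 4: inc R2 by 5 -> R2=(0,0,5) value=5
Op 5: inc R0 by 2 -> R0=(2,0,0) value=2
Op 6: inc R1 by 2 -> R1=(0,5,0) value=5
Op 7: inc R0 by 3 -> R0=(5,0,0) value=5
Op 8: inc R2 by 4 -> R2=(0,0,9) value=9
Op 9: inc R0 by 1 -> R0=(6,0,0) value=6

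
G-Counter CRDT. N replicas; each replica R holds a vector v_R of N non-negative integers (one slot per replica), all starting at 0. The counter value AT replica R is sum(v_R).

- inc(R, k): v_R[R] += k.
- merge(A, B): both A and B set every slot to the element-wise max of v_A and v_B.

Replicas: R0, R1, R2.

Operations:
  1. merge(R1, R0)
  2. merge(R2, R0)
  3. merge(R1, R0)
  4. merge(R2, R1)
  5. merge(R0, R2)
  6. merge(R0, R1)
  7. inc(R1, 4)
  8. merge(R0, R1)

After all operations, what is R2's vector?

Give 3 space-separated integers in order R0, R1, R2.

Op 1: merge R1<->R0 -> R1=(0,0,0) R0=(0,0,0)
Op 2: merge R2<->R0 -> R2=(0,0,0) R0=(0,0,0)
Op 3: merge R1<->R0 -> R1=(0,0,0) R0=(0,0,0)
Op 4: merge R2<->R1 -> R2=(0,0,0) R1=(0,0,0)
Op 5: merge R0<->R2 -> R0=(0,0,0) R2=(0,0,0)
Op 6: merge R0<->R1 -> R0=(0,0,0) R1=(0,0,0)
Op 7: inc R1 by 4 -> R1=(0,4,0) value=4
Op 8: merge R0<->R1 -> R0=(0,4,0) R1=(0,4,0)

Answer: 0 0 0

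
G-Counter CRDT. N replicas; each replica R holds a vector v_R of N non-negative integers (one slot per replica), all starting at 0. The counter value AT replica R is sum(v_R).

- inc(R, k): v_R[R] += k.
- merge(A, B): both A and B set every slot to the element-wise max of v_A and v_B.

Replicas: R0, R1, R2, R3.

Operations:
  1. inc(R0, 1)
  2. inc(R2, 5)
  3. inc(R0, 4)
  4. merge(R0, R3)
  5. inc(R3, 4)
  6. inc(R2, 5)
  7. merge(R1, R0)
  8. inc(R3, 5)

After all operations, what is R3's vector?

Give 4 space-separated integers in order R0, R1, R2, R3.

Op 1: inc R0 by 1 -> R0=(1,0,0,0) value=1
Op 2: inc R2 by 5 -> R2=(0,0,5,0) value=5
Op 3: inc R0 by 4 -> R0=(5,0,0,0) value=5
Op 4: merge R0<->R3 -> R0=(5,0,0,0) R3=(5,0,0,0)
Op 5: inc R3 by 4 -> R3=(5,0,0,4) value=9
Op 6: inc R2 by 5 -> R2=(0,0,10,0) value=10
Op 7: merge R1<->R0 -> R1=(5,0,0,0) R0=(5,0,0,0)
Op 8: inc R3 by 5 -> R3=(5,0,0,9) value=14

Answer: 5 0 0 9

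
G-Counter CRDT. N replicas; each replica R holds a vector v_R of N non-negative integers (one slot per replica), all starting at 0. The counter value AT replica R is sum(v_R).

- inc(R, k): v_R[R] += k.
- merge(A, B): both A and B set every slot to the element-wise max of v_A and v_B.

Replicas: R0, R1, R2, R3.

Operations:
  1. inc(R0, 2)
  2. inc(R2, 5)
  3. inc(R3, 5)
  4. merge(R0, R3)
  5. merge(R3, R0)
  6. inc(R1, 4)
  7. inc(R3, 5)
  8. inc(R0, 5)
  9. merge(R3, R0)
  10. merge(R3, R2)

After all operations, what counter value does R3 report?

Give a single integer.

Answer: 22

Derivation:
Op 1: inc R0 by 2 -> R0=(2,0,0,0) value=2
Op 2: inc R2 by 5 -> R2=(0,0,5,0) value=5
Op 3: inc R3 by 5 -> R3=(0,0,0,5) value=5
Op 4: merge R0<->R3 -> R0=(2,0,0,5) R3=(2,0,0,5)
Op 5: merge R3<->R0 -> R3=(2,0,0,5) R0=(2,0,0,5)
Op 6: inc R1 by 4 -> R1=(0,4,0,0) value=4
Op 7: inc R3 by 5 -> R3=(2,0,0,10) value=12
Op 8: inc R0 by 5 -> R0=(7,0,0,5) value=12
Op 9: merge R3<->R0 -> R3=(7,0,0,10) R0=(7,0,0,10)
Op 10: merge R3<->R2 -> R3=(7,0,5,10) R2=(7,0,5,10)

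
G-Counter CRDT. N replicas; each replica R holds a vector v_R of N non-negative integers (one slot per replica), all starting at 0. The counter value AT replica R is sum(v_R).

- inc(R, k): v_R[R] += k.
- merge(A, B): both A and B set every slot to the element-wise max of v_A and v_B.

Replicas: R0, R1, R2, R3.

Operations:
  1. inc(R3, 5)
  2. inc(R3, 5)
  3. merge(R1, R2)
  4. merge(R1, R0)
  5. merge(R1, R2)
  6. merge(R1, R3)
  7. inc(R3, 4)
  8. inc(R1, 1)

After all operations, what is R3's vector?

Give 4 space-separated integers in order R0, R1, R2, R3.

Answer: 0 0 0 14

Derivation:
Op 1: inc R3 by 5 -> R3=(0,0,0,5) value=5
Op 2: inc R3 by 5 -> R3=(0,0,0,10) value=10
Op 3: merge R1<->R2 -> R1=(0,0,0,0) R2=(0,0,0,0)
Op 4: merge R1<->R0 -> R1=(0,0,0,0) R0=(0,0,0,0)
Op 5: merge R1<->R2 -> R1=(0,0,0,0) R2=(0,0,0,0)
Op 6: merge R1<->R3 -> R1=(0,0,0,10) R3=(0,0,0,10)
Op 7: inc R3 by 4 -> R3=(0,0,0,14) value=14
Op 8: inc R1 by 1 -> R1=(0,1,0,10) value=11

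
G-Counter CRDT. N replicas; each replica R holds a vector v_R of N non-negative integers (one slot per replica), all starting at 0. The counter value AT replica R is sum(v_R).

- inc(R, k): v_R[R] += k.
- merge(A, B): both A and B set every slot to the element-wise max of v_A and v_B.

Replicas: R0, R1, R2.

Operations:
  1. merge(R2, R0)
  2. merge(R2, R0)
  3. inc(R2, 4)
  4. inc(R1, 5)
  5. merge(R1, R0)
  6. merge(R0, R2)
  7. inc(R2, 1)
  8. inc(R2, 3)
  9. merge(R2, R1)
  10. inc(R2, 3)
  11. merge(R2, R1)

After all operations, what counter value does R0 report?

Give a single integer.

Answer: 9

Derivation:
Op 1: merge R2<->R0 -> R2=(0,0,0) R0=(0,0,0)
Op 2: merge R2<->R0 -> R2=(0,0,0) R0=(0,0,0)
Op 3: inc R2 by 4 -> R2=(0,0,4) value=4
Op 4: inc R1 by 5 -> R1=(0,5,0) value=5
Op 5: merge R1<->R0 -> R1=(0,5,0) R0=(0,5,0)
Op 6: merge R0<->R2 -> R0=(0,5,4) R2=(0,5,4)
Op 7: inc R2 by 1 -> R2=(0,5,5) value=10
Op 8: inc R2 by 3 -> R2=(0,5,8) value=13
Op 9: merge R2<->R1 -> R2=(0,5,8) R1=(0,5,8)
Op 10: inc R2 by 3 -> R2=(0,5,11) value=16
Op 11: merge R2<->R1 -> R2=(0,5,11) R1=(0,5,11)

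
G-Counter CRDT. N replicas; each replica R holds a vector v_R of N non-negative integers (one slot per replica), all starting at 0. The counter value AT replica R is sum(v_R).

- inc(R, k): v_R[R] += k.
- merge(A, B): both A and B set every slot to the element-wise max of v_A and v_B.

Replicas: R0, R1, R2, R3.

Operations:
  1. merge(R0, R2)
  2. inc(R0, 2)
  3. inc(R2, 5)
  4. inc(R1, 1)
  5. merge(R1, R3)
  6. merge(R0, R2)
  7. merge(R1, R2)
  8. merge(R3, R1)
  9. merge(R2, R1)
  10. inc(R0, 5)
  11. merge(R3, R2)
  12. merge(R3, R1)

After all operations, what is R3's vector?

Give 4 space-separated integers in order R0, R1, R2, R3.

Answer: 2 1 5 0

Derivation:
Op 1: merge R0<->R2 -> R0=(0,0,0,0) R2=(0,0,0,0)
Op 2: inc R0 by 2 -> R0=(2,0,0,0) value=2
Op 3: inc R2 by 5 -> R2=(0,0,5,0) value=5
Op 4: inc R1 by 1 -> R1=(0,1,0,0) value=1
Op 5: merge R1<->R3 -> R1=(0,1,0,0) R3=(0,1,0,0)
Op 6: merge R0<->R2 -> R0=(2,0,5,0) R2=(2,0,5,0)
Op 7: merge R1<->R2 -> R1=(2,1,5,0) R2=(2,1,5,0)
Op 8: merge R3<->R1 -> R3=(2,1,5,0) R1=(2,1,5,0)
Op 9: merge R2<->R1 -> R2=(2,1,5,0) R1=(2,1,5,0)
Op 10: inc R0 by 5 -> R0=(7,0,5,0) value=12
Op 11: merge R3<->R2 -> R3=(2,1,5,0) R2=(2,1,5,0)
Op 12: merge R3<->R1 -> R3=(2,1,5,0) R1=(2,1,5,0)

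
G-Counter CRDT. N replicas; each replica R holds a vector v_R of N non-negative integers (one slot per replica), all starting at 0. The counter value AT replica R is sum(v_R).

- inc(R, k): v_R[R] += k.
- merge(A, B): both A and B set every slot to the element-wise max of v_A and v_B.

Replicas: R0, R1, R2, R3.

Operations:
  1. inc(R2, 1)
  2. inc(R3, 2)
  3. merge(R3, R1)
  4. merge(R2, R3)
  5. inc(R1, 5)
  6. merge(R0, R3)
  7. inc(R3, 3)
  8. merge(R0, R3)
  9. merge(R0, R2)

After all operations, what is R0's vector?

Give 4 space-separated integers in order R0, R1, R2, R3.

Op 1: inc R2 by 1 -> R2=(0,0,1,0) value=1
Op 2: inc R3 by 2 -> R3=(0,0,0,2) value=2
Op 3: merge R3<->R1 -> R3=(0,0,0,2) R1=(0,0,0,2)
Op 4: merge R2<->R3 -> R2=(0,0,1,2) R3=(0,0,1,2)
Op 5: inc R1 by 5 -> R1=(0,5,0,2) value=7
Op 6: merge R0<->R3 -> R0=(0,0,1,2) R3=(0,0,1,2)
Op 7: inc R3 by 3 -> R3=(0,0,1,5) value=6
Op 8: merge R0<->R3 -> R0=(0,0,1,5) R3=(0,0,1,5)
Op 9: merge R0<->R2 -> R0=(0,0,1,5) R2=(0,0,1,5)

Answer: 0 0 1 5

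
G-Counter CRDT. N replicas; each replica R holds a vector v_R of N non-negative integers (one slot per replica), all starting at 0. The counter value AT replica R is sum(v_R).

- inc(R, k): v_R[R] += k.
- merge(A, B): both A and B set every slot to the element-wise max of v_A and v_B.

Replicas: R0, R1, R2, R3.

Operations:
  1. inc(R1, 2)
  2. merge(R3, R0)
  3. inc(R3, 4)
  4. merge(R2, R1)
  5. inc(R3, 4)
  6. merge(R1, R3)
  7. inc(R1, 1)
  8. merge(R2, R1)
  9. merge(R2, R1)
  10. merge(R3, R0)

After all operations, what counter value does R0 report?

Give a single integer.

Op 1: inc R1 by 2 -> R1=(0,2,0,0) value=2
Op 2: merge R3<->R0 -> R3=(0,0,0,0) R0=(0,0,0,0)
Op 3: inc R3 by 4 -> R3=(0,0,0,4) value=4
Op 4: merge R2<->R1 -> R2=(0,2,0,0) R1=(0,2,0,0)
Op 5: inc R3 by 4 -> R3=(0,0,0,8) value=8
Op 6: merge R1<->R3 -> R1=(0,2,0,8) R3=(0,2,0,8)
Op 7: inc R1 by 1 -> R1=(0,3,0,8) value=11
Op 8: merge R2<->R1 -> R2=(0,3,0,8) R1=(0,3,0,8)
Op 9: merge R2<->R1 -> R2=(0,3,0,8) R1=(0,3,0,8)
Op 10: merge R3<->R0 -> R3=(0,2,0,8) R0=(0,2,0,8)

Answer: 10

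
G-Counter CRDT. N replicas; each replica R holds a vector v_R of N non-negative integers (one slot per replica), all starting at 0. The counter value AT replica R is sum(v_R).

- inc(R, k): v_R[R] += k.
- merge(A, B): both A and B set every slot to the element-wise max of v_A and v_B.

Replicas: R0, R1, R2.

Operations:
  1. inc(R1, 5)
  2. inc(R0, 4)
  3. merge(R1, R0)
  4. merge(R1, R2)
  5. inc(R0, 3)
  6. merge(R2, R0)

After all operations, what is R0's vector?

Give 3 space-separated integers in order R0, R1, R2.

Answer: 7 5 0

Derivation:
Op 1: inc R1 by 5 -> R1=(0,5,0) value=5
Op 2: inc R0 by 4 -> R0=(4,0,0) value=4
Op 3: merge R1<->R0 -> R1=(4,5,0) R0=(4,5,0)
Op 4: merge R1<->R2 -> R1=(4,5,0) R2=(4,5,0)
Op 5: inc R0 by 3 -> R0=(7,5,0) value=12
Op 6: merge R2<->R0 -> R2=(7,5,0) R0=(7,5,0)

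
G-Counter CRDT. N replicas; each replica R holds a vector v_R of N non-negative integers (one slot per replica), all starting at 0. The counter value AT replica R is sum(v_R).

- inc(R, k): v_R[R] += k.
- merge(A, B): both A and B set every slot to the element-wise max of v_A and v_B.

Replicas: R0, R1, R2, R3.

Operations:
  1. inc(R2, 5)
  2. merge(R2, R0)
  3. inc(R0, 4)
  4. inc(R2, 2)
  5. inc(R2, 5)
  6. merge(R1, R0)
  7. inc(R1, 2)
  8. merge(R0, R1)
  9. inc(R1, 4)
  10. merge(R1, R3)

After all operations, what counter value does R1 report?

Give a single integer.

Answer: 15

Derivation:
Op 1: inc R2 by 5 -> R2=(0,0,5,0) value=5
Op 2: merge R2<->R0 -> R2=(0,0,5,0) R0=(0,0,5,0)
Op 3: inc R0 by 4 -> R0=(4,0,5,0) value=9
Op 4: inc R2 by 2 -> R2=(0,0,7,0) value=7
Op 5: inc R2 by 5 -> R2=(0,0,12,0) value=12
Op 6: merge R1<->R0 -> R1=(4,0,5,0) R0=(4,0,5,0)
Op 7: inc R1 by 2 -> R1=(4,2,5,0) value=11
Op 8: merge R0<->R1 -> R0=(4,2,5,0) R1=(4,2,5,0)
Op 9: inc R1 by 4 -> R1=(4,6,5,0) value=15
Op 10: merge R1<->R3 -> R1=(4,6,5,0) R3=(4,6,5,0)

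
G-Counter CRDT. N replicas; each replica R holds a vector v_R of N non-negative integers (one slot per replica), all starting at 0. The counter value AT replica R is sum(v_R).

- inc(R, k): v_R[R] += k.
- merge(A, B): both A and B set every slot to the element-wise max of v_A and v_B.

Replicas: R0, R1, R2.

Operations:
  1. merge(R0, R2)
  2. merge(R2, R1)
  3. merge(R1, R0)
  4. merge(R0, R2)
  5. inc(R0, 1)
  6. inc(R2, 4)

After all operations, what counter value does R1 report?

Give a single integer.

Op 1: merge R0<->R2 -> R0=(0,0,0) R2=(0,0,0)
Op 2: merge R2<->R1 -> R2=(0,0,0) R1=(0,0,0)
Op 3: merge R1<->R0 -> R1=(0,0,0) R0=(0,0,0)
Op 4: merge R0<->R2 -> R0=(0,0,0) R2=(0,0,0)
Op 5: inc R0 by 1 -> R0=(1,0,0) value=1
Op 6: inc R2 by 4 -> R2=(0,0,4) value=4

Answer: 0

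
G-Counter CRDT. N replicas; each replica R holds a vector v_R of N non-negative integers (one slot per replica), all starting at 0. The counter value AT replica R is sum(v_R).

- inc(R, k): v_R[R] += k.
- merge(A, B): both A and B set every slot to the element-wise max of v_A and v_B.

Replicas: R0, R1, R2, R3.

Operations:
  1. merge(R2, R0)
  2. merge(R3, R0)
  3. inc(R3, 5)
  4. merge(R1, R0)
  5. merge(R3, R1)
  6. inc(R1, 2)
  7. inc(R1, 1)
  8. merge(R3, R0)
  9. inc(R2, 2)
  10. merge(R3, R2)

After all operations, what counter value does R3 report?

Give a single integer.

Op 1: merge R2<->R0 -> R2=(0,0,0,0) R0=(0,0,0,0)
Op 2: merge R3<->R0 -> R3=(0,0,0,0) R0=(0,0,0,0)
Op 3: inc R3 by 5 -> R3=(0,0,0,5) value=5
Op 4: merge R1<->R0 -> R1=(0,0,0,0) R0=(0,0,0,0)
Op 5: merge R3<->R1 -> R3=(0,0,0,5) R1=(0,0,0,5)
Op 6: inc R1 by 2 -> R1=(0,2,0,5) value=7
Op 7: inc R1 by 1 -> R1=(0,3,0,5) value=8
Op 8: merge R3<->R0 -> R3=(0,0,0,5) R0=(0,0,0,5)
Op 9: inc R2 by 2 -> R2=(0,0,2,0) value=2
Op 10: merge R3<->R2 -> R3=(0,0,2,5) R2=(0,0,2,5)

Answer: 7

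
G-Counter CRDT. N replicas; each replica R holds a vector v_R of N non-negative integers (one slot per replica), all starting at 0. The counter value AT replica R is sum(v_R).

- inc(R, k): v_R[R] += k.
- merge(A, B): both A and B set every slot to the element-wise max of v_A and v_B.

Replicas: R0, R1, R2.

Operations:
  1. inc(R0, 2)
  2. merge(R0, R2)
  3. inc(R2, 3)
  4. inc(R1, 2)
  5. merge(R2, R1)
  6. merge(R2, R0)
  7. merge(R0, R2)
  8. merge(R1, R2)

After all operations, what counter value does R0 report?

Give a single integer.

Answer: 7

Derivation:
Op 1: inc R0 by 2 -> R0=(2,0,0) value=2
Op 2: merge R0<->R2 -> R0=(2,0,0) R2=(2,0,0)
Op 3: inc R2 by 3 -> R2=(2,0,3) value=5
Op 4: inc R1 by 2 -> R1=(0,2,0) value=2
Op 5: merge R2<->R1 -> R2=(2,2,3) R1=(2,2,3)
Op 6: merge R2<->R0 -> R2=(2,2,3) R0=(2,2,3)
Op 7: merge R0<->R2 -> R0=(2,2,3) R2=(2,2,3)
Op 8: merge R1<->R2 -> R1=(2,2,3) R2=(2,2,3)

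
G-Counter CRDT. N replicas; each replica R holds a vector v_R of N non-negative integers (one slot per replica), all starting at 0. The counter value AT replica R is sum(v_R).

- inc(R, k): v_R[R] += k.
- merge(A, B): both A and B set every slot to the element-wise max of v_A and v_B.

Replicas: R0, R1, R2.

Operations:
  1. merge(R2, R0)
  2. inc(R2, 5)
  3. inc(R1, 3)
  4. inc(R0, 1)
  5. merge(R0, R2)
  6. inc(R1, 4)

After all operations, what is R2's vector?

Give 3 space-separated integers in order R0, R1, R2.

Answer: 1 0 5

Derivation:
Op 1: merge R2<->R0 -> R2=(0,0,0) R0=(0,0,0)
Op 2: inc R2 by 5 -> R2=(0,0,5) value=5
Op 3: inc R1 by 3 -> R1=(0,3,0) value=3
Op 4: inc R0 by 1 -> R0=(1,0,0) value=1
Op 5: merge R0<->R2 -> R0=(1,0,5) R2=(1,0,5)
Op 6: inc R1 by 4 -> R1=(0,7,0) value=7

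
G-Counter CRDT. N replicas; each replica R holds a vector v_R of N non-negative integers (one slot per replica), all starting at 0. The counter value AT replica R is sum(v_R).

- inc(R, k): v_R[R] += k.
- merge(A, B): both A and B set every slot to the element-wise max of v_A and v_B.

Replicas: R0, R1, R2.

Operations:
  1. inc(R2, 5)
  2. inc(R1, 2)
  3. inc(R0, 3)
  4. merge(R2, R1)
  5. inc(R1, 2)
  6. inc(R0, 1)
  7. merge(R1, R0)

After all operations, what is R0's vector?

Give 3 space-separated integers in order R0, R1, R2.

Answer: 4 4 5

Derivation:
Op 1: inc R2 by 5 -> R2=(0,0,5) value=5
Op 2: inc R1 by 2 -> R1=(0,2,0) value=2
Op 3: inc R0 by 3 -> R0=(3,0,0) value=3
Op 4: merge R2<->R1 -> R2=(0,2,5) R1=(0,2,5)
Op 5: inc R1 by 2 -> R1=(0,4,5) value=9
Op 6: inc R0 by 1 -> R0=(4,0,0) value=4
Op 7: merge R1<->R0 -> R1=(4,4,5) R0=(4,4,5)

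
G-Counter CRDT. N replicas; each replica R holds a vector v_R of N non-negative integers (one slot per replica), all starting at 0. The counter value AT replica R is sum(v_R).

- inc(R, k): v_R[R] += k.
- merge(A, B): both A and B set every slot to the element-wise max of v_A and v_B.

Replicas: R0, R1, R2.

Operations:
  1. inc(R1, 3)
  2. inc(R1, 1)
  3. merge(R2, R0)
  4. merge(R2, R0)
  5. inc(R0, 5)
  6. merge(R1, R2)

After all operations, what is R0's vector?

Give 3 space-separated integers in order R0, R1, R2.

Op 1: inc R1 by 3 -> R1=(0,3,0) value=3
Op 2: inc R1 by 1 -> R1=(0,4,0) value=4
Op 3: merge R2<->R0 -> R2=(0,0,0) R0=(0,0,0)
Op 4: merge R2<->R0 -> R2=(0,0,0) R0=(0,0,0)
Op 5: inc R0 by 5 -> R0=(5,0,0) value=5
Op 6: merge R1<->R2 -> R1=(0,4,0) R2=(0,4,0)

Answer: 5 0 0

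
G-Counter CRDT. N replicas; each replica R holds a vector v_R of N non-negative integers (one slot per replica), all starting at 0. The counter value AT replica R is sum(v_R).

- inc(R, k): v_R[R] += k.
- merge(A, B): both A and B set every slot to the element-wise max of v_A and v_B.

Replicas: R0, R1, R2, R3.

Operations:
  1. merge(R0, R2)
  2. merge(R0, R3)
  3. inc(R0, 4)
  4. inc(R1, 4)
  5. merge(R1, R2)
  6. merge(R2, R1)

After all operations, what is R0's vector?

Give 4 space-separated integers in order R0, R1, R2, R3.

Answer: 4 0 0 0

Derivation:
Op 1: merge R0<->R2 -> R0=(0,0,0,0) R2=(0,0,0,0)
Op 2: merge R0<->R3 -> R0=(0,0,0,0) R3=(0,0,0,0)
Op 3: inc R0 by 4 -> R0=(4,0,0,0) value=4
Op 4: inc R1 by 4 -> R1=(0,4,0,0) value=4
Op 5: merge R1<->R2 -> R1=(0,4,0,0) R2=(0,4,0,0)
Op 6: merge R2<->R1 -> R2=(0,4,0,0) R1=(0,4,0,0)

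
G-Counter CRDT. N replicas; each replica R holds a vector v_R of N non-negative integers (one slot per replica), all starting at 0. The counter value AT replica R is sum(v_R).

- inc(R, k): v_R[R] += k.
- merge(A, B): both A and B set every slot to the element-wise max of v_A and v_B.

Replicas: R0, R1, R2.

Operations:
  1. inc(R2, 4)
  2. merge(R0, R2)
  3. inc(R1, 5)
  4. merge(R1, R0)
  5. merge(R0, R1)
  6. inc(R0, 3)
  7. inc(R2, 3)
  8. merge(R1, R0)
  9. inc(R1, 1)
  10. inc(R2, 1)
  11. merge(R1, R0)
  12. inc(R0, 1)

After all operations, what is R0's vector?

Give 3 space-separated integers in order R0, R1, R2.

Answer: 4 6 4

Derivation:
Op 1: inc R2 by 4 -> R2=(0,0,4) value=4
Op 2: merge R0<->R2 -> R0=(0,0,4) R2=(0,0,4)
Op 3: inc R1 by 5 -> R1=(0,5,0) value=5
Op 4: merge R1<->R0 -> R1=(0,5,4) R0=(0,5,4)
Op 5: merge R0<->R1 -> R0=(0,5,4) R1=(0,5,4)
Op 6: inc R0 by 3 -> R0=(3,5,4) value=12
Op 7: inc R2 by 3 -> R2=(0,0,7) value=7
Op 8: merge R1<->R0 -> R1=(3,5,4) R0=(3,5,4)
Op 9: inc R1 by 1 -> R1=(3,6,4) value=13
Op 10: inc R2 by 1 -> R2=(0,0,8) value=8
Op 11: merge R1<->R0 -> R1=(3,6,4) R0=(3,6,4)
Op 12: inc R0 by 1 -> R0=(4,6,4) value=14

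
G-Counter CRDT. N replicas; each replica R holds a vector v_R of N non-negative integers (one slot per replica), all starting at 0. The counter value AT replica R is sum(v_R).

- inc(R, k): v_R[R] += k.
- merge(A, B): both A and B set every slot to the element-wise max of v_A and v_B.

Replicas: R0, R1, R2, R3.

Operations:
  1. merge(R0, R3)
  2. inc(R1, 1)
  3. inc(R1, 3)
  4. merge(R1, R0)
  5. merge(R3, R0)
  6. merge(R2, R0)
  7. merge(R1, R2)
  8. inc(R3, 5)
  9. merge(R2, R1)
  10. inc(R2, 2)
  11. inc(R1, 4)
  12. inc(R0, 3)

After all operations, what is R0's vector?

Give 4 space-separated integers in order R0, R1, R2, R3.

Answer: 3 4 0 0

Derivation:
Op 1: merge R0<->R3 -> R0=(0,0,0,0) R3=(0,0,0,0)
Op 2: inc R1 by 1 -> R1=(0,1,0,0) value=1
Op 3: inc R1 by 3 -> R1=(0,4,0,0) value=4
Op 4: merge R1<->R0 -> R1=(0,4,0,0) R0=(0,4,0,0)
Op 5: merge R3<->R0 -> R3=(0,4,0,0) R0=(0,4,0,0)
Op 6: merge R2<->R0 -> R2=(0,4,0,0) R0=(0,4,0,0)
Op 7: merge R1<->R2 -> R1=(0,4,0,0) R2=(0,4,0,0)
Op 8: inc R3 by 5 -> R3=(0,4,0,5) value=9
Op 9: merge R2<->R1 -> R2=(0,4,0,0) R1=(0,4,0,0)
Op 10: inc R2 by 2 -> R2=(0,4,2,0) value=6
Op 11: inc R1 by 4 -> R1=(0,8,0,0) value=8
Op 12: inc R0 by 3 -> R0=(3,4,0,0) value=7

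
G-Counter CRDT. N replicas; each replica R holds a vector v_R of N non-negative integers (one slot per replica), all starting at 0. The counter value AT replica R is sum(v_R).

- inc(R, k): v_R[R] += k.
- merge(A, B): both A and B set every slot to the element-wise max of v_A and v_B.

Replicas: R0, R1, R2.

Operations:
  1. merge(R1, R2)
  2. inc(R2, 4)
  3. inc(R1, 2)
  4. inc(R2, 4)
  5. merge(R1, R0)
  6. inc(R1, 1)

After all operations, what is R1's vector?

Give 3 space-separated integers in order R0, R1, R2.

Answer: 0 3 0

Derivation:
Op 1: merge R1<->R2 -> R1=(0,0,0) R2=(0,0,0)
Op 2: inc R2 by 4 -> R2=(0,0,4) value=4
Op 3: inc R1 by 2 -> R1=(0,2,0) value=2
Op 4: inc R2 by 4 -> R2=(0,0,8) value=8
Op 5: merge R1<->R0 -> R1=(0,2,0) R0=(0,2,0)
Op 6: inc R1 by 1 -> R1=(0,3,0) value=3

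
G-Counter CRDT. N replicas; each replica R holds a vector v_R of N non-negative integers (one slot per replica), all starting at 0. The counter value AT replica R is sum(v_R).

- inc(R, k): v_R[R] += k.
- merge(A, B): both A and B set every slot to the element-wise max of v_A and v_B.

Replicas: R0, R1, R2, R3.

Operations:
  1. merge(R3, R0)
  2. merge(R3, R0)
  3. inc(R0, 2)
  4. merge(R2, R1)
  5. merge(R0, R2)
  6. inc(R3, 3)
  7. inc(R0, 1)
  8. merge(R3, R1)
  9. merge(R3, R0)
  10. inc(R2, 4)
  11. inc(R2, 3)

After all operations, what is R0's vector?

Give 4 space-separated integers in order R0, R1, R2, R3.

Op 1: merge R3<->R0 -> R3=(0,0,0,0) R0=(0,0,0,0)
Op 2: merge R3<->R0 -> R3=(0,0,0,0) R0=(0,0,0,0)
Op 3: inc R0 by 2 -> R0=(2,0,0,0) value=2
Op 4: merge R2<->R1 -> R2=(0,0,0,0) R1=(0,0,0,0)
Op 5: merge R0<->R2 -> R0=(2,0,0,0) R2=(2,0,0,0)
Op 6: inc R3 by 3 -> R3=(0,0,0,3) value=3
Op 7: inc R0 by 1 -> R0=(3,0,0,0) value=3
Op 8: merge R3<->R1 -> R3=(0,0,0,3) R1=(0,0,0,3)
Op 9: merge R3<->R0 -> R3=(3,0,0,3) R0=(3,0,0,3)
Op 10: inc R2 by 4 -> R2=(2,0,4,0) value=6
Op 11: inc R2 by 3 -> R2=(2,0,7,0) value=9

Answer: 3 0 0 3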